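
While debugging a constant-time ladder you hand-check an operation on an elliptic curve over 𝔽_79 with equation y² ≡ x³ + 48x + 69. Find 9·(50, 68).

Write P = (50, 68).
Double-and-add on 9 = (1001)₂. Start with P = (50, 68) for the leading 1-bit.
double: tangent at (50, 68): λ = (3·50² + 48)/(2·68) ≡ 43/57. 57⁻¹ ≡ 61 (mod 79), so λ ≡ 43·61 ≡ 16.
  x = λ² - 50 - 50 = 256 - 100 ≡ 77; y = λ·(50 - 77) - 68 ≡ 53. → (77, 53)
double: tangent at (77, 53): λ = (3·77² + 48)/(2·53) ≡ 60/27. 27⁻¹ ≡ 41 (mod 79), so λ ≡ 60·41 ≡ 11.
  x = λ² - 77 - 77 = 121 - 154 ≡ 46; y = λ·(77 - 46) - 53 ≡ 51. → (46, 51)
double: tangent at (46, 51): λ = (3·46² + 48)/(2·51) ≡ 76/23. 23⁻¹ ≡ 55 (mod 79), so λ ≡ 76·55 ≡ 72.
  x = λ² - 46 - 46 = 5184 - 92 ≡ 36; y = λ·(46 - 36) - 51 ≡ 37. → (36, 37)
add P: (36, 37) + (50, 68). λ = (68 - 37)/(50 - 36) ≡ 31/14 mod 79. 14⁻¹ ≡ 17 (mod 79) since 14·17 = 238 ≡ 1, so λ ≡ 53.
  x = λ² - 36 - 50 = 2809 - 86 ≡ 37; y = λ·(36 - 37) - 37 ≡ 68. → (37, 68)

(37, 68)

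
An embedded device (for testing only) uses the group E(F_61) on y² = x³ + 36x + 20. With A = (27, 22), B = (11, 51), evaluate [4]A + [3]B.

First 4A:
Repeated addition: build up to 4A.
2A: tangent at (27, 22): λ = (3·27² + 36)/(2·22) ≡ 27/44. 44⁻¹ ≡ 43 (mod 61), so λ ≡ 27·43 ≡ 2.
  x = λ² - 27 - 27 = 4 - 54 ≡ 11; y = λ·(27 - 11) - 22 ≡ 10. → (11, 10)
3A: (11, 10) + (27, 22). λ = (22 - 10)/(27 - 11) ≡ 12/16 mod 61. 16⁻¹ ≡ 42 (mod 61), so λ ≡ 16.
  x = λ² - 11 - 27 = 256 - 38 ≡ 35; y = λ·(11 - 35) - 10 ≡ 33. → (35, 33)
4A: (35, 33) + (27, 22). λ = (22 - 33)/(27 - 35) ≡ 50/53 mod 61. 53⁻¹ ≡ 38 (mod 61) since 53·38 = 2014 ≡ 1, so λ ≡ 9.
  x = λ² - 35 - 27 = 81 - 62 ≡ 19; y = λ·(35 - 19) - 33 ≡ 50. → (19, 50)
4A = (19, 50).
Next 3B:
Repeated addition: build up to 3B.
2B: tangent at (11, 51): λ = (3·11² + 36)/(2·51) ≡ 33/41. 41⁻¹ ≡ 3 (mod 61), so λ ≡ 33·3 ≡ 38.
  x = λ² - 11 - 11 = 1444 - 22 ≡ 19; y = λ·(11 - 19) - 51 ≡ 11. → (19, 11)
3B: (19, 11) + (11, 51). λ = (51 - 11)/(11 - 19) ≡ 40/53 mod 61. 53⁻¹ ≡ 38 (mod 61) since 53·38 = 2014 ≡ 1, so λ ≡ 56.
  x = λ² - 19 - 11 = 3136 - 30 ≡ 56; y = λ·(19 - 56) - 11 ≡ 52. → (56, 52)
3B = (56, 52).
Finally 4A + 3B:
(19, 50) + (56, 52). λ = (52 - 50)/(56 - 19) ≡ 2/37 mod 61. 37⁻¹ ≡ 33 (mod 61) since 37·33 = 1221 ≡ 1, so λ ≡ 5.
  x = λ² - 19 - 56 = 25 - 75 ≡ 11; y = λ·(19 - 11) - 50 ≡ 51. → (11, 51)

(11, 51)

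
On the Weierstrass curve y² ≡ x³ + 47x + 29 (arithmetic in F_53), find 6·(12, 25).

Write G = (12, 25).
Repeated addition: build up to 6G.
2G: tangent at (12, 25): λ = (3·12² + 47)/(2·25) ≡ 2/50. 50⁻¹ ≡ 35 (mod 53) since 50·35 = 1750 ≡ 1, so λ ≡ 2·35 ≡ 17.
  x = λ² - 12 - 12 = 289 - 24 ≡ 0; y = λ·(12 - 0) - 25 ≡ 20. → (0, 20)
3G: (0, 20) + (12, 25). λ = (25 - 20)/(12 - 0) ≡ 5/12 mod 53. 12⁻¹ ≡ 31 (mod 53) since 12·31 = 372 ≡ 1, so λ ≡ 49.
  x = λ² - 0 - 12 = 2401 - 12 ≡ 4; y = λ·(0 - 4) - 20 ≡ 49. → (4, 49)
4G: (4, 49) + (12, 25). λ = (25 - 49)/(12 - 4) ≡ 29/8 mod 53. 8⁻¹ ≡ 20 (mod 53) since 8·20 = 160 ≡ 1, so λ ≡ 50.
  x = λ² - 4 - 12 = 2500 - 16 ≡ 46; y = λ·(4 - 46) - 49 ≡ 24. → (46, 24)
5G: (46, 24) + (12, 25). λ = (25 - 24)/(12 - 46) ≡ 1/19 mod 53. 19⁻¹ ≡ 14 (mod 53), so λ ≡ 14.
  x = λ² - 46 - 12 = 196 - 58 ≡ 32; y = λ·(46 - 32) - 24 ≡ 13. → (32, 13)
6G: (32, 13) + (12, 25). λ = (25 - 13)/(12 - 32) ≡ 12/33 mod 53. 33⁻¹ ≡ 45 (mod 53), so λ ≡ 10.
  x = λ² - 32 - 12 = 100 - 44 ≡ 3; y = λ·(32 - 3) - 13 ≡ 12. → (3, 12)

(3, 12)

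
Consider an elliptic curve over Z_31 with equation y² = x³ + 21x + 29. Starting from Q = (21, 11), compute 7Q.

Repeated addition: build up to 7Q.
2Q: tangent at (21, 11): λ = (3·21² + 21)/(2·11) ≡ 11/22. 22⁻¹ ≡ 24 (mod 31) since 22·24 = 528 ≡ 1, so λ ≡ 11·24 ≡ 16.
  x = λ² - 21 - 21 = 256 - 42 ≡ 28; y = λ·(21 - 28) - 11 ≡ 1. → (28, 1)
3Q: (28, 1) + (21, 11). λ = (11 - 1)/(21 - 28) ≡ 10/24 mod 31. 24⁻¹ ≡ 22 (mod 31), so λ ≡ 3.
  x = λ² - 28 - 21 = 9 - 49 ≡ 22; y = λ·(28 - 22) - 1 ≡ 17. → (22, 17)
4Q: (22, 17) + (21, 11). λ = (11 - 17)/(21 - 22) ≡ 25/30 mod 31. 30⁻¹ ≡ 30 (mod 31), so λ ≡ 6.
  x = λ² - 22 - 21 = 36 - 43 ≡ 24; y = λ·(22 - 24) - 17 ≡ 2. → (24, 2)
5Q: (24, 2) + (21, 11). λ = (11 - 2)/(21 - 24) ≡ 9/28 mod 31. 28⁻¹ ≡ 10 (mod 31), so λ ≡ 28.
  x = λ² - 24 - 21 = 784 - 45 ≡ 26; y = λ·(24 - 26) - 2 ≡ 4. → (26, 4)
6Q: (26, 4) + (21, 11). λ = (11 - 4)/(21 - 26) ≡ 7/26 mod 31. 26⁻¹ ≡ 6 (mod 31), so λ ≡ 11.
  x = λ² - 26 - 21 = 121 - 47 ≡ 12; y = λ·(26 - 12) - 4 ≡ 26. → (12, 26)
7Q: (12, 26) + (21, 11). λ = (11 - 26)/(21 - 12) ≡ 16/9 mod 31. 9⁻¹ ≡ 7 (mod 31), so λ ≡ 19.
  x = λ² - 12 - 21 = 361 - 33 ≡ 18; y = λ·(12 - 18) - 26 ≡ 15. → (18, 15)

(18, 15)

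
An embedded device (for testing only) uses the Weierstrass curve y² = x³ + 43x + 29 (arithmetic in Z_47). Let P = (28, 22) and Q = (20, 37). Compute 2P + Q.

(13, 23)

First 2P:
Repeated addition: build up to 2P.
2P: tangent at (28, 22): λ = (3·28² + 43)/(2·22) ≡ 45/44. 44⁻¹ ≡ 31 (mod 47), so λ ≡ 45·31 ≡ 32.
  x = λ² - 28 - 28 = 1024 - 56 ≡ 28; y = λ·(28 - 28) - 22 ≡ 25. → (28, 25)
2P = (28, 25).
Finally 2P + Q:
(28, 25) + (20, 37). λ = (37 - 25)/(20 - 28) ≡ 12/39 mod 47. 39⁻¹ ≡ 41 (mod 47) since 39·41 = 1599 ≡ 1, so λ ≡ 22.
  x = λ² - 28 - 20 = 484 - 48 ≡ 13; y = λ·(28 - 13) - 25 ≡ 23. → (13, 23)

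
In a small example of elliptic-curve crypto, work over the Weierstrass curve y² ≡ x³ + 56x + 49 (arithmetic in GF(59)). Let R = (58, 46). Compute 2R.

tangent at (58, 46): λ = (3·58² + 56)/(2·46) ≡ 0/33. 33⁻¹ ≡ 34 (mod 59), so λ ≡ 0·34 ≡ 0.
  x = λ² - 58 - 58 = 0 - 116 ≡ 2; y = λ·(58 - 2) - 46 ≡ 13. → (2, 13)

(2, 13)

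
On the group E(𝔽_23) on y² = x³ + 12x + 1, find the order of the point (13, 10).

2P: tangent at (13, 10): λ = (3·13² + 12)/(2·10) ≡ 13/20. 20⁻¹ ≡ 15 (mod 23), so λ ≡ 13·15 ≡ 11.
  x = λ² - 13 - 13 = 121 - 26 ≡ 3; y = λ·(13 - 3) - 10 ≡ 8. → (3, 8)
3P: (3, 8) + (13, 10). λ = (10 - 8)/(13 - 3) ≡ 2/10 mod 23. 10⁻¹ ≡ 7 (mod 23), so λ ≡ 14.
  x = λ² - 3 - 13 = 196 - 16 ≡ 19; y = λ·(3 - 19) - 8 ≡ 21. → (19, 21)
4P: (19, 21) + (13, 10). λ = (10 - 21)/(13 - 19) ≡ 12/17 mod 23. 17⁻¹ ≡ 19 (mod 23) since 17·19 = 323 ≡ 1, so λ ≡ 21.
  x = λ² - 19 - 13 = 441 - 32 ≡ 18; y = λ·(19 - 18) - 21 ≡ 0. → (18, 0)
5P: (18, 0) + (13, 10). λ = (10 - 0)/(13 - 18) ≡ 10/18 mod 23. 18⁻¹ ≡ 9 (mod 23) since 18·9 = 162 ≡ 1, so λ ≡ 21.
  x = λ² - 18 - 13 = 441 - 31 ≡ 19; y = λ·(18 - 19) - 0 ≡ 2. → (19, 2)
6P: (19, 2) + (13, 10). λ = (10 - 2)/(13 - 19) ≡ 8/17 mod 23. 17⁻¹ ≡ 19 (mod 23) since 17·19 = 323 ≡ 1, so λ ≡ 14.
  x = λ² - 19 - 13 = 196 - 32 ≡ 3; y = λ·(19 - 3) - 2 ≡ 15. → (3, 15)
7P: (3, 15) + (13, 10). λ = (10 - 15)/(13 - 3) ≡ 18/10 mod 23. 10⁻¹ ≡ 7 (mod 23) since 10·7 = 70 ≡ 1, so λ ≡ 11.
  x = λ² - 3 - 13 = 121 - 16 ≡ 13; y = λ·(3 - 13) - 15 ≡ 13. → (13, 13)
8P: (13, 13) + (13, 10): same x and y₁ ≡ -y₂, so the sum is 𝒪.
8P = 𝒪, so the order is 8.

8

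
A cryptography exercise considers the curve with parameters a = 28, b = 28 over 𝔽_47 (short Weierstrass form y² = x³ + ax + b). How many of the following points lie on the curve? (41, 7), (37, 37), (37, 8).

(41, 7): 7² ≡ 2, rhs ≡ 20 → off.
(37, 37): 37² ≡ 6, rhs ≡ 17 → off.
(37, 8): 8² ≡ 17, rhs ≡ 17 → on.

1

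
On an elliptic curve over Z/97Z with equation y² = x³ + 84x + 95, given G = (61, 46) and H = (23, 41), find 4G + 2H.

First 4G:
Double-and-add on 4 = (100)₂. Start with G = (61, 46) for the leading 1-bit.
double: tangent at (61, 46): λ = (3·61² + 84)/(2·46) ≡ 92/92. 92⁻¹ ≡ 58 (mod 97), so λ ≡ 92·58 ≡ 1.
  x = λ² - 61 - 61 = 1 - 122 ≡ 73; y = λ·(61 - 73) - 46 ≡ 39. → (73, 39)
double: tangent at (73, 39): λ = (3·73² + 84)/(2·39) ≡ 66/78. 78⁻¹ ≡ 51 (mod 97) since 78·51 = 3978 ≡ 1, so λ ≡ 66·51 ≡ 68.
  x = λ² - 73 - 73 = 4624 - 146 ≡ 16; y = λ·(73 - 16) - 39 ≡ 54. → (16, 54)
4G = (16, 54).
Next 2H:
Repeated addition: build up to 2H.
2H: tangent at (23, 41): λ = (3·23² + 84)/(2·41) ≡ 22/82. 82⁻¹ ≡ 84 (mod 97) since 82·84 = 6888 ≡ 1, so λ ≡ 22·84 ≡ 5.
  x = λ² - 23 - 23 = 25 - 46 ≡ 76; y = λ·(23 - 76) - 41 ≡ 82. → (76, 82)
2H = (76, 82).
Finally 4G + 2H:
(16, 54) + (76, 82). λ = (82 - 54)/(76 - 16) ≡ 28/60 mod 97. 60⁻¹ ≡ 76 (mod 97) since 60·76 = 4560 ≡ 1, so λ ≡ 91.
  x = λ² - 16 - 76 = 8281 - 92 ≡ 41; y = λ·(16 - 41) - 54 ≡ 96. → (41, 96)

(41, 96)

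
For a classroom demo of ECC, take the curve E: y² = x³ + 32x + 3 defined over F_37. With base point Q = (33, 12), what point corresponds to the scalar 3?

Repeated addition: build up to 3Q.
2Q: tangent at (33, 12): λ = (3·33² + 32)/(2·12) ≡ 6/24. 24⁻¹ ≡ 17 (mod 37), so λ ≡ 6·17 ≡ 28.
  x = λ² - 33 - 33 = 784 - 66 ≡ 15; y = λ·(33 - 15) - 12 ≡ 11. → (15, 11)
3Q: (15, 11) + (33, 12). λ = (12 - 11)/(33 - 15) ≡ 1/18 mod 37. 18⁻¹ ≡ 35 (mod 37), so λ ≡ 35.
  x = λ² - 15 - 33 = 1225 - 48 ≡ 30; y = λ·(15 - 30) - 11 ≡ 19. → (30, 19)

(30, 19)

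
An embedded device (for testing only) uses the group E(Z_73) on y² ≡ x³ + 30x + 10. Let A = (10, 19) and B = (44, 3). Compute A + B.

(10, 19) + (44, 3). λ = (3 - 19)/(44 - 10) ≡ 57/34 mod 73. 34⁻¹ ≡ 58 (mod 73), so λ ≡ 21.
  x = λ² - 10 - 44 = 441 - 54 ≡ 22; y = λ·(10 - 22) - 19 ≡ 21. → (22, 21)

(22, 21)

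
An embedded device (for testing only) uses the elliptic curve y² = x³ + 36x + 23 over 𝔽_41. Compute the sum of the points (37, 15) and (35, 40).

(37, 15) + (35, 40). λ = (40 - 15)/(35 - 37) ≡ 25/39 mod 41. 39⁻¹ ≡ 20 (mod 41), so λ ≡ 8.
  x = λ² - 37 - 35 = 64 - 72 ≡ 33; y = λ·(37 - 33) - 15 ≡ 17. → (33, 17)

(33, 17)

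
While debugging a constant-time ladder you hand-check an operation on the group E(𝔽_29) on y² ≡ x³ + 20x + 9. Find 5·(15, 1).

(26, 26)

Write Q = (15, 1).
Repeated addition: build up to 5Q.
2Q: tangent at (15, 1): λ = (3·15² + 20)/(2·1) ≡ 28/2. 2⁻¹ ≡ 15 (mod 29) since 2·15 = 30 ≡ 1, so λ ≡ 28·15 ≡ 14.
  x = λ² - 15 - 15 = 196 - 30 ≡ 21; y = λ·(15 - 21) - 1 ≡ 2. → (21, 2)
3Q: (21, 2) + (15, 1). λ = (1 - 2)/(15 - 21) ≡ 28/23 mod 29. 23⁻¹ ≡ 24 (mod 29), so λ ≡ 5.
  x = λ² - 21 - 15 = 25 - 36 ≡ 18; y = λ·(21 - 18) - 2 ≡ 13. → (18, 13)
4Q: (18, 13) + (15, 1). λ = (1 - 13)/(15 - 18) ≡ 17/26 mod 29. 26⁻¹ ≡ 19 (mod 29), so λ ≡ 4.
  x = λ² - 18 - 15 = 16 - 33 ≡ 12; y = λ·(18 - 12) - 13 ≡ 11. → (12, 11)
5Q: (12, 11) + (15, 1). λ = (1 - 11)/(15 - 12) ≡ 19/3 mod 29. 3⁻¹ ≡ 10 (mod 29), so λ ≡ 16.
  x = λ² - 12 - 15 = 256 - 27 ≡ 26; y = λ·(12 - 26) - 11 ≡ 26. → (26, 26)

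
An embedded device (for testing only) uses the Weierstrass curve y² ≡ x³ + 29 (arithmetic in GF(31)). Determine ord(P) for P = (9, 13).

2P: tangent at (9, 13): λ = (3·9² + 0)/(2·13) ≡ 26/26. 26⁻¹ ≡ 6 (mod 31), so λ ≡ 26·6 ≡ 1.
  x = λ² - 9 - 9 = 1 - 18 ≡ 14; y = λ·(9 - 14) - 13 ≡ 13. → (14, 13)
3P: (14, 13) + (9, 13). λ = (13 - 13)/(9 - 14) ≡ 0/26 mod 31. 26⁻¹ ≡ 6 (mod 31), so λ ≡ 0.
  x = λ² - 14 - 9 = 0 - 23 ≡ 8; y = λ·(14 - 8) - 13 ≡ 18. → (8, 18)
4P: (8, 18) + (9, 13). λ = (13 - 18)/(9 - 8) ≡ 26/1 mod 31. 1⁻¹ ≡ 1 (mod 31), so λ ≡ 26.
  x = λ² - 8 - 9 = 676 - 17 ≡ 8; y = λ·(8 - 8) - 18 ≡ 13. → (8, 13)
5P: (8, 13) + (9, 13). λ = (13 - 13)/(9 - 8) ≡ 0/1 mod 31. 1⁻¹ ≡ 1 (mod 31), so λ ≡ 0.
  x = λ² - 8 - 9 = 0 - 17 ≡ 14; y = λ·(8 - 14) - 13 ≡ 18. → (14, 18)
6P: (14, 18) + (9, 13). λ = (13 - 18)/(9 - 14) ≡ 26/26 mod 31. 26⁻¹ ≡ 6 (mod 31), so λ ≡ 1.
  x = λ² - 14 - 9 = 1 - 23 ≡ 9; y = λ·(14 - 9) - 18 ≡ 18. → (9, 18)
7P: (9, 18) + (9, 13): same x and y₁ ≡ -y₂, so the sum is the point at infinity.
7P = the point at infinity, so the order is 7.

7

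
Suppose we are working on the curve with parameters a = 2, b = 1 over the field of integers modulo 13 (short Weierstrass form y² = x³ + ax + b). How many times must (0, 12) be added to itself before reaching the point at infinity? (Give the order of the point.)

8

2P: tangent at (0, 12): λ = (3·0² + 2)/(2·12) ≡ 2/11. 11⁻¹ ≡ 6 (mod 13), so λ ≡ 2·6 ≡ 12.
  x = λ² - 0 - 0 = 144 - 0 ≡ 1; y = λ·(0 - 1) - 12 ≡ 2. → (1, 2)
3P: (1, 2) + (0, 12). λ = (12 - 2)/(0 - 1) ≡ 10/12 mod 13. 12⁻¹ ≡ 12 (mod 13), so λ ≡ 3.
  x = λ² - 1 - 0 = 9 - 1 ≡ 8; y = λ·(1 - 8) - 2 ≡ 3. → (8, 3)
4P: (8, 3) + (0, 12). λ = (12 - 3)/(0 - 8) ≡ 9/5 mod 13. 5⁻¹ ≡ 8 (mod 13), so λ ≡ 7.
  x = λ² - 8 - 0 = 49 - 8 ≡ 2; y = λ·(8 - 2) - 3 ≡ 0. → (2, 0)
5P: (2, 0) + (0, 12). λ = (12 - 0)/(0 - 2) ≡ 12/11 mod 13. 11⁻¹ ≡ 6 (mod 13) since 11·6 = 66 ≡ 1, so λ ≡ 7.
  x = λ² - 2 - 0 = 49 - 2 ≡ 8; y = λ·(2 - 8) - 0 ≡ 10. → (8, 10)
6P: (8, 10) + (0, 12). λ = (12 - 10)/(0 - 8) ≡ 2/5 mod 13. 5⁻¹ ≡ 8 (mod 13), so λ ≡ 3.
  x = λ² - 8 - 0 = 9 - 8 ≡ 1; y = λ·(8 - 1) - 10 ≡ 11. → (1, 11)
7P: (1, 11) + (0, 12). λ = (12 - 11)/(0 - 1) ≡ 1/12 mod 13. 12⁻¹ ≡ 12 (mod 13) since 12·12 = 144 ≡ 1, so λ ≡ 12.
  x = λ² - 1 - 0 = 144 - 1 ≡ 0; y = λ·(1 - 0) - 11 ≡ 1. → (0, 1)
8P: (0, 1) + (0, 12): same x and y₁ ≡ -y₂, so the sum is the point at infinity.
8P = the point at infinity, so the order is 8.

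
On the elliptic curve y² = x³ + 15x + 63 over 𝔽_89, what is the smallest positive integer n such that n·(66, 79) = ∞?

2P: tangent at (66, 79): λ = (3·66² + 15)/(2·79) ≡ 0/69. 69⁻¹ ≡ 40 (mod 89), so λ ≡ 0·40 ≡ 0.
  x = λ² - 66 - 66 = 0 - 132 ≡ 46; y = λ·(66 - 46) - 79 ≡ 10. → (46, 10)
3P: (46, 10) + (66, 79). λ = (79 - 10)/(66 - 46) ≡ 69/20 mod 89. 20⁻¹ ≡ 49 (mod 89), so λ ≡ 88.
  x = λ² - 46 - 66 = 7744 - 112 ≡ 67; y = λ·(46 - 67) - 10 ≡ 11. → (67, 11)
4P: (67, 11) + (66, 79). λ = (79 - 11)/(66 - 67) ≡ 68/88 mod 89. 88⁻¹ ≡ 88 (mod 89), so λ ≡ 21.
  x = λ² - 67 - 66 = 441 - 133 ≡ 41; y = λ·(67 - 41) - 11 ≡ 1. → (41, 1)
5P: (41, 1) + (66, 79). λ = (79 - 1)/(66 - 41) ≡ 78/25 mod 89. 25⁻¹ ≡ 57 (mod 89) since 25·57 = 1425 ≡ 1, so λ ≡ 85.
  x = λ² - 41 - 66 = 7225 - 107 ≡ 87; y = λ·(41 - 87) - 1 ≡ 5. → (87, 5)
6P: (87, 5) + (66, 79). λ = (79 - 5)/(66 - 87) ≡ 74/68 mod 89. 68⁻¹ ≡ 72 (mod 89) since 68·72 = 4896 ≡ 1, so λ ≡ 77.
  x = λ² - 87 - 66 = 5929 - 153 ≡ 80; y = λ·(87 - 80) - 5 ≡ 0. → (80, 0)
7P: (80, 0) + (66, 79). λ = (79 - 0)/(66 - 80) ≡ 79/75 mod 89. 75⁻¹ ≡ 19 (mod 89), so λ ≡ 77.
  x = λ² - 80 - 66 = 5929 - 146 ≡ 87; y = λ·(80 - 87) - 0 ≡ 84. → (87, 84)
8P: (87, 84) + (66, 79). λ = (79 - 84)/(66 - 87) ≡ 84/68 mod 89. 68⁻¹ ≡ 72 (mod 89) since 68·72 = 4896 ≡ 1, so λ ≡ 85.
  x = λ² - 87 - 66 = 7225 - 153 ≡ 41; y = λ·(87 - 41) - 84 ≡ 88. → (41, 88)
9P: (41, 88) + (66, 79). λ = (79 - 88)/(66 - 41) ≡ 80/25 mod 89. 25⁻¹ ≡ 57 (mod 89), so λ ≡ 21.
  x = λ² - 41 - 66 = 441 - 107 ≡ 67; y = λ·(41 - 67) - 88 ≡ 78. → (67, 78)
10P: (67, 78) + (66, 79). λ = (79 - 78)/(66 - 67) ≡ 1/88 mod 89. 88⁻¹ ≡ 88 (mod 89), so λ ≡ 88.
  x = λ² - 67 - 66 = 7744 - 133 ≡ 46; y = λ·(67 - 46) - 78 ≡ 79. → (46, 79)
11P: (46, 79) + (66, 79). λ = (79 - 79)/(66 - 46) ≡ 0/20 mod 89. 20⁻¹ ≡ 49 (mod 89) since 20·49 = 980 ≡ 1, so λ ≡ 0.
  x = λ² - 46 - 66 = 0 - 112 ≡ 66; y = λ·(46 - 66) - 79 ≡ 10. → (66, 10)
12P: (66, 10) + (66, 79): same x and y₁ ≡ -y₂, so the sum is ∞.
12P = ∞, so the order is 12.

12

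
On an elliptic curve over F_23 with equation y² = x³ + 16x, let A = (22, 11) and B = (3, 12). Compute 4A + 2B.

First 4A:
Double-and-add on 4 = (100)₂. Start with A = (22, 11) for the leading 1-bit.
double: tangent at (22, 11): λ = (3·22² + 16)/(2·11) ≡ 19/22. 22⁻¹ ≡ 22 (mod 23), so λ ≡ 19·22 ≡ 4.
  x = λ² - 22 - 22 = 16 - 44 ≡ 18; y = λ·(22 - 18) - 11 ≡ 5. → (18, 5)
double: tangent at (18, 5): λ = (3·18² + 16)/(2·5) ≡ 22/10. 10⁻¹ ≡ 7 (mod 23) since 10·7 = 70 ≡ 1, so λ ≡ 22·7 ≡ 16.
  x = λ² - 18 - 18 = 256 - 36 ≡ 13; y = λ·(18 - 13) - 5 ≡ 6. → (13, 6)
4A = (13, 6).
Next 2B:
Repeated addition: build up to 2B.
2B: tangent at (3, 12): λ = (3·3² + 16)/(2·12) ≡ 20/1. 1⁻¹ ≡ 1 (mod 23), so λ ≡ 20·1 ≡ 20.
  x = λ² - 3 - 3 = 400 - 6 ≡ 3; y = λ·(3 - 3) - 12 ≡ 11. → (3, 11)
2B = (3, 11).
Finally 4A + 2B:
(13, 6) + (3, 11). λ = (11 - 6)/(3 - 13) ≡ 5/13 mod 23. 13⁻¹ ≡ 16 (mod 23), so λ ≡ 11.
  x = λ² - 13 - 3 = 121 - 16 ≡ 13; y = λ·(13 - 13) - 6 ≡ 17. → (13, 17)

(13, 17)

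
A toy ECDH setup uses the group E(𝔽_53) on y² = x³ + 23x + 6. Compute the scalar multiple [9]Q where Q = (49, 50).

Double-and-add on 9 = (1001)₂. Start with Q = (49, 50) for the leading 1-bit.
double: tangent at (49, 50): λ = (3·49² + 23)/(2·50) ≡ 18/47. 47⁻¹ ≡ 44 (mod 53), so λ ≡ 18·44 ≡ 50.
  x = λ² - 49 - 49 = 2500 - 98 ≡ 17; y = λ·(49 - 17) - 50 ≡ 13. → (17, 13)
double: tangent at (17, 13): λ = (3·17² + 23)/(2·13) ≡ 42/26. 26⁻¹ ≡ 51 (mod 53), so λ ≡ 42·51 ≡ 22.
  x = λ² - 17 - 17 = 484 - 34 ≡ 26; y = λ·(17 - 26) - 13 ≡ 1. → (26, 1)
double: tangent at (26, 1): λ = (3·26² + 23)/(2·1) ≡ 37/2. 2⁻¹ ≡ 27 (mod 53), so λ ≡ 37·27 ≡ 45.
  x = λ² - 26 - 26 = 2025 - 52 ≡ 12; y = λ·(26 - 12) - 1 ≡ 46. → (12, 46)
add Q: (12, 46) + (49, 50). λ = (50 - 46)/(49 - 12) ≡ 4/37 mod 53. 37⁻¹ ≡ 43 (mod 53) since 37·43 = 1591 ≡ 1, so λ ≡ 13.
  x = λ² - 12 - 49 = 169 - 61 ≡ 2; y = λ·(12 - 2) - 46 ≡ 31. → (2, 31)

(2, 31)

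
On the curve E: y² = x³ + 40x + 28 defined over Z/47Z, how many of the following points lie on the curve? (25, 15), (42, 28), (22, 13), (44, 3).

(25, 15): 15² ≡ 37, rhs ≡ 15 → off.
(42, 28): 28² ≡ 32, rhs ≡ 32 → on.
(22, 13): 13² ≡ 28, rhs ≡ 41 → off.
(44, 3): 3² ≡ 9, rhs ≡ 22 → off.

1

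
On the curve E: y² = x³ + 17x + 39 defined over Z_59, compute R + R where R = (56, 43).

(42, 41)

tangent at (56, 43): λ = (3·56² + 17)/(2·43) ≡ 44/27. 27⁻¹ ≡ 35 (mod 59), so λ ≡ 44·35 ≡ 6.
  x = λ² - 56 - 56 = 36 - 112 ≡ 42; y = λ·(56 - 42) - 43 ≡ 41. → (42, 41)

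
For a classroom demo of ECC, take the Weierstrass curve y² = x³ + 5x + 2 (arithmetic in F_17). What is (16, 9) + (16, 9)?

(15, 16)

tangent at (16, 9): λ = (3·16² + 5)/(2·9) ≡ 8/1. 1⁻¹ ≡ 1 (mod 17), so λ ≡ 8·1 ≡ 8.
  x = λ² - 16 - 16 = 64 - 32 ≡ 15; y = λ·(16 - 15) - 9 ≡ 16. → (15, 16)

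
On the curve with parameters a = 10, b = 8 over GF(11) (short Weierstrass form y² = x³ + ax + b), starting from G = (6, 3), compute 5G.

(2, 5)

Repeated addition: build up to 5G.
2G: tangent at (6, 3): λ = (3·6² + 10)/(2·3) ≡ 8/6. 6⁻¹ ≡ 2 (mod 11), so λ ≡ 8·2 ≡ 5.
  x = λ² - 6 - 6 = 25 - 12 ≡ 2; y = λ·(6 - 2) - 3 ≡ 6. → (2, 6)
3G: (2, 6) + (6, 3). λ = (3 - 6)/(6 - 2) ≡ 8/4 mod 11. 4⁻¹ ≡ 3 (mod 11) since 4·3 = 12 ≡ 1, so λ ≡ 2.
  x = λ² - 2 - 6 = 4 - 8 ≡ 7; y = λ·(2 - 7) - 6 ≡ 6. → (7, 6)
4G: (7, 6) + (6, 3). λ = (3 - 6)/(6 - 7) ≡ 8/10 mod 11. 10⁻¹ ≡ 10 (mod 11) since 10·10 = 100 ≡ 1, so λ ≡ 3.
  x = λ² - 7 - 6 = 9 - 13 ≡ 7; y = λ·(7 - 7) - 6 ≡ 5. → (7, 5)
5G: (7, 5) + (6, 3). λ = (3 - 5)/(6 - 7) ≡ 9/10 mod 11. 10⁻¹ ≡ 10 (mod 11) since 10·10 = 100 ≡ 1, so λ ≡ 2.
  x = λ² - 7 - 6 = 4 - 13 ≡ 2; y = λ·(7 - 2) - 5 ≡ 5. → (2, 5)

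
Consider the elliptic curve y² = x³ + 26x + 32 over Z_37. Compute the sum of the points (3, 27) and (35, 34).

(35, 3)

(3, 27) + (35, 34). λ = (34 - 27)/(35 - 3) ≡ 7/32 mod 37. 32⁻¹ ≡ 22 (mod 37) since 32·22 = 704 ≡ 1, so λ ≡ 6.
  x = λ² - 3 - 35 = 36 - 38 ≡ 35; y = λ·(3 - 35) - 27 ≡ 3. → (35, 3)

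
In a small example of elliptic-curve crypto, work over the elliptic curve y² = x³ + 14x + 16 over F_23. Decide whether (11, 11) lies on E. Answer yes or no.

y² = 11² ≡ 6; x³ + 14x + 16 = 1501 ≡ 6 (mod 23). 6 = 6.

yes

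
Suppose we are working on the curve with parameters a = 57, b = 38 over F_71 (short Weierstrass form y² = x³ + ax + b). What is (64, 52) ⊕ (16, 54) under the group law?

(64, 52) + (16, 54). λ = (54 - 52)/(16 - 64) ≡ 2/23 mod 71. 23⁻¹ ≡ 34 (mod 71), so λ ≡ 68.
  x = λ² - 64 - 16 = 4624 - 80 ≡ 0; y = λ·(64 - 0) - 52 ≡ 40. → (0, 40)

(0, 40)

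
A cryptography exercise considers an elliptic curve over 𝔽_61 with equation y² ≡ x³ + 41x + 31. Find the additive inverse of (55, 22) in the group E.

-(55, 22) = (55, -22 mod 61) = (55, 39).

(55, 39)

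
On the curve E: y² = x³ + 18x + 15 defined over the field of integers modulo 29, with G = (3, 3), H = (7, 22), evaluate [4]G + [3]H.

(28, 5)

First 4G:
Double-and-add on 4 = (100)₂. Start with G = (3, 3) for the leading 1-bit.
double: tangent at (3, 3): λ = (3·3² + 18)/(2·3) ≡ 16/6. 6⁻¹ ≡ 5 (mod 29) since 6·5 = 30 ≡ 1, so λ ≡ 16·5 ≡ 22.
  x = λ² - 3 - 3 = 484 - 6 ≡ 14; y = λ·(3 - 14) - 3 ≡ 16. → (14, 16)
double: tangent at (14, 16): λ = (3·14² + 18)/(2·16) ≡ 26/3. 3⁻¹ ≡ 10 (mod 29), so λ ≡ 26·10 ≡ 28.
  x = λ² - 14 - 14 = 784 - 28 ≡ 2; y = λ·(14 - 2) - 16 ≡ 1. → (2, 1)
4G = (2, 1).
Next 3H:
Repeated addition: build up to 3H.
2H: tangent at (7, 22): λ = (3·7² + 18)/(2·22) ≡ 20/15. 15⁻¹ ≡ 2 (mod 29), so λ ≡ 20·2 ≡ 11.
  x = λ² - 7 - 7 = 121 - 14 ≡ 20; y = λ·(7 - 20) - 22 ≡ 9. → (20, 9)
3H: (20, 9) + (7, 22). λ = (22 - 9)/(7 - 20) ≡ 13/16 mod 29. 16⁻¹ ≡ 20 (mod 29) since 16·20 = 320 ≡ 1, so λ ≡ 28.
  x = λ² - 20 - 7 = 784 - 27 ≡ 3; y = λ·(20 - 3) - 9 ≡ 3. → (3, 3)
3H = (3, 3).
Finally 4G + 3H:
(2, 1) + (3, 3). λ = (3 - 1)/(3 - 2) ≡ 2/1 mod 29. 1⁻¹ ≡ 1 (mod 29) since 1·1 = 1 ≡ 1, so λ ≡ 2.
  x = λ² - 2 - 3 = 4 - 5 ≡ 28; y = λ·(2 - 28) - 1 ≡ 5. → (28, 5)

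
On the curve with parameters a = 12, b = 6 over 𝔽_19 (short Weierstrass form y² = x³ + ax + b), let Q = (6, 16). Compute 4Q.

Double-and-add on 4 = (100)₂. Start with Q = (6, 16) for the leading 1-bit.
double: tangent at (6, 16): λ = (3·6² + 12)/(2·16) ≡ 6/13. 13⁻¹ ≡ 3 (mod 19), so λ ≡ 6·3 ≡ 18.
  x = λ² - 6 - 6 = 324 - 12 ≡ 8; y = λ·(6 - 8) - 16 ≡ 5. → (8, 5)
double: tangent at (8, 5): λ = (3·8² + 12)/(2·5) ≡ 14/10. 10⁻¹ ≡ 2 (mod 19), so λ ≡ 14·2 ≡ 9.
  x = λ² - 8 - 8 = 81 - 16 ≡ 8; y = λ·(8 - 8) - 5 ≡ 14. → (8, 14)

(8, 14)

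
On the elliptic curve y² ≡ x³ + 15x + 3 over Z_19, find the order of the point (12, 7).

7

2P: tangent at (12, 7): λ = (3·12² + 15)/(2·7) ≡ 10/14. 14⁻¹ ≡ 15 (mod 19) since 14·15 = 210 ≡ 1, so λ ≡ 10·15 ≡ 17.
  x = λ² - 12 - 12 = 289 - 24 ≡ 18; y = λ·(12 - 18) - 7 ≡ 5. → (18, 5)
3P: (18, 5) + (12, 7). λ = (7 - 5)/(12 - 18) ≡ 2/13 mod 19. 13⁻¹ ≡ 3 (mod 19) since 13·3 = 39 ≡ 1, so λ ≡ 6.
  x = λ² - 18 - 12 = 36 - 30 ≡ 6; y = λ·(18 - 6) - 5 ≡ 10. → (6, 10)
4P: (6, 10) + (12, 7). λ = (7 - 10)/(12 - 6) ≡ 16/6 mod 19. 6⁻¹ ≡ 16 (mod 19), so λ ≡ 9.
  x = λ² - 6 - 12 = 81 - 18 ≡ 6; y = λ·(6 - 6) - 10 ≡ 9. → (6, 9)
5P: (6, 9) + (12, 7). λ = (7 - 9)/(12 - 6) ≡ 17/6 mod 19. 6⁻¹ ≡ 16 (mod 19) since 6·16 = 96 ≡ 1, so λ ≡ 6.
  x = λ² - 6 - 12 = 36 - 18 ≡ 18; y = λ·(6 - 18) - 9 ≡ 14. → (18, 14)
6P: (18, 14) + (12, 7). λ = (7 - 14)/(12 - 18) ≡ 12/13 mod 19. 13⁻¹ ≡ 3 (mod 19) since 13·3 = 39 ≡ 1, so λ ≡ 17.
  x = λ² - 18 - 12 = 289 - 30 ≡ 12; y = λ·(18 - 12) - 14 ≡ 12. → (12, 12)
7P: (12, 12) + (12, 7): same x and y₁ ≡ -y₂, so the sum is O.
7P = O, so the order is 7.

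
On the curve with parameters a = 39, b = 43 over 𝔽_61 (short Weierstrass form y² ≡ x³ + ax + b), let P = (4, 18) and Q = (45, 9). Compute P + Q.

(9, 56)

(4, 18) + (45, 9). λ = (9 - 18)/(45 - 4) ≡ 52/41 mod 61. 41⁻¹ ≡ 3 (mod 61) since 41·3 = 123 ≡ 1, so λ ≡ 34.
  x = λ² - 4 - 45 = 1156 - 49 ≡ 9; y = λ·(4 - 9) - 18 ≡ 56. → (9, 56)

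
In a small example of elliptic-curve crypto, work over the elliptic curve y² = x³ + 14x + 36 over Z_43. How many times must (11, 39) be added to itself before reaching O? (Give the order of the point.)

2P: tangent at (11, 39): λ = (3·11² + 14)/(2·39) ≡ 33/35. 35⁻¹ ≡ 16 (mod 43) since 35·16 = 560 ≡ 1, so λ ≡ 33·16 ≡ 12.
  x = λ² - 11 - 11 = 144 - 22 ≡ 36; y = λ·(11 - 36) - 39 ≡ 5. → (36, 5)
3P: (36, 5) + (11, 39). λ = (39 - 5)/(11 - 36) ≡ 34/18 mod 43. 18⁻¹ ≡ 12 (mod 43) since 18·12 = 216 ≡ 1, so λ ≡ 21.
  x = λ² - 36 - 11 = 441 - 47 ≡ 7; y = λ·(36 - 7) - 5 ≡ 2. → (7, 2)
4P: (7, 2) + (11, 39). λ = (39 - 2)/(11 - 7) ≡ 37/4 mod 43. 4⁻¹ ≡ 11 (mod 43) since 4·11 = 44 ≡ 1, so λ ≡ 20.
  x = λ² - 7 - 11 = 400 - 18 ≡ 38; y = λ·(7 - 38) - 2 ≡ 23. → (38, 23)
5P: (38, 23) + (11, 39). λ = (39 - 23)/(11 - 38) ≡ 16/16 mod 43. 16⁻¹ ≡ 35 (mod 43), so λ ≡ 1.
  x = λ² - 38 - 11 = 1 - 49 ≡ 38; y = λ·(38 - 38) - 23 ≡ 20. → (38, 20)
6P: (38, 20) + (11, 39). λ = (39 - 20)/(11 - 38) ≡ 19/16 mod 43. 16⁻¹ ≡ 35 (mod 43) since 16·35 = 560 ≡ 1, so λ ≡ 20.
  x = λ² - 38 - 11 = 400 - 49 ≡ 7; y = λ·(38 - 7) - 20 ≡ 41. → (7, 41)
7P: (7, 41) + (11, 39). λ = (39 - 41)/(11 - 7) ≡ 41/4 mod 43. 4⁻¹ ≡ 11 (mod 43), so λ ≡ 21.
  x = λ² - 7 - 11 = 441 - 18 ≡ 36; y = λ·(7 - 36) - 41 ≡ 38. → (36, 38)
8P: (36, 38) + (11, 39). λ = (39 - 38)/(11 - 36) ≡ 1/18 mod 43. 18⁻¹ ≡ 12 (mod 43) since 18·12 = 216 ≡ 1, so λ ≡ 12.
  x = λ² - 36 - 11 = 144 - 47 ≡ 11; y = λ·(36 - 11) - 38 ≡ 4. → (11, 4)
9P: (11, 4) + (11, 39): same x and y₁ ≡ -y₂, so the sum is O.
9P = O, so the order is 9.

9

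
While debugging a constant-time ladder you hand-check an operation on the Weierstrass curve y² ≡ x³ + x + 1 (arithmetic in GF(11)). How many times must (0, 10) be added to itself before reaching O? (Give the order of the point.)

2P: tangent at (0, 10): λ = (3·0² + 1)/(2·10) ≡ 1/9. 9⁻¹ ≡ 5 (mod 11) since 9·5 = 45 ≡ 1, so λ ≡ 1·5 ≡ 5.
  x = λ² - 0 - 0 = 25 - 0 ≡ 3; y = λ·(0 - 3) - 10 ≡ 8. → (3, 8)
3P: (3, 8) + (0, 10). λ = (10 - 8)/(0 - 3) ≡ 2/8 mod 11. 8⁻¹ ≡ 7 (mod 11), so λ ≡ 3.
  x = λ² - 3 - 0 = 9 - 3 ≡ 6; y = λ·(3 - 6) - 8 ≡ 5. → (6, 5)
4P: (6, 5) + (0, 10). λ = (10 - 5)/(0 - 6) ≡ 5/5 mod 11. 5⁻¹ ≡ 9 (mod 11), so λ ≡ 1.
  x = λ² - 6 - 0 = 1 - 6 ≡ 6; y = λ·(6 - 6) - 5 ≡ 6. → (6, 6)
5P: (6, 6) + (0, 10). λ = (10 - 6)/(0 - 6) ≡ 4/5 mod 11. 5⁻¹ ≡ 9 (mod 11) since 5·9 = 45 ≡ 1, so λ ≡ 3.
  x = λ² - 6 - 0 = 9 - 6 ≡ 3; y = λ·(6 - 3) - 6 ≡ 3. → (3, 3)
6P: (3, 3) + (0, 10). λ = (10 - 3)/(0 - 3) ≡ 7/8 mod 11. 8⁻¹ ≡ 7 (mod 11), so λ ≡ 5.
  x = λ² - 3 - 0 = 25 - 3 ≡ 0; y = λ·(3 - 0) - 3 ≡ 1. → (0, 1)
7P: (0, 1) + (0, 10): same x and y₁ ≡ -y₂, so the sum is O.
7P = O, so the order is 7.

7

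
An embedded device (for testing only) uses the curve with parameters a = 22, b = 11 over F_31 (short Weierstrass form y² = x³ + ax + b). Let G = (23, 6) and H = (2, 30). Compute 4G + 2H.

(23, 25)

First 4G:
Repeated addition: build up to 4G.
2G: tangent at (23, 6): λ = (3·23² + 22)/(2·6) ≡ 28/12. 12⁻¹ ≡ 13 (mod 31), so λ ≡ 28·13 ≡ 23.
  x = λ² - 23 - 23 = 529 - 46 ≡ 18; y = λ·(23 - 18) - 6 ≡ 16. → (18, 16)
3G: (18, 16) + (23, 6). λ = (6 - 16)/(23 - 18) ≡ 21/5 mod 31. 5⁻¹ ≡ 25 (mod 31) since 5·25 = 125 ≡ 1, so λ ≡ 29.
  x = λ² - 18 - 23 = 841 - 41 ≡ 25; y = λ·(18 - 25) - 16 ≡ 29. → (25, 29)
4G: (25, 29) + (23, 6). λ = (6 - 29)/(23 - 25) ≡ 8/29 mod 31. 29⁻¹ ≡ 15 (mod 31), so λ ≡ 27.
  x = λ² - 25 - 23 = 729 - 48 ≡ 30; y = λ·(25 - 30) - 29 ≡ 22. → (30, 22)
4G = (30, 22).
Next 2H:
Repeated addition: build up to 2H.
2H: tangent at (2, 30): λ = (3·2² + 22)/(2·30) ≡ 3/29. 29⁻¹ ≡ 15 (mod 31) since 29·15 = 435 ≡ 1, so λ ≡ 3·15 ≡ 14.
  x = λ² - 2 - 2 = 196 - 4 ≡ 6; y = λ·(2 - 6) - 30 ≡ 7. → (6, 7)
2H = (6, 7).
Finally 4G + 2H:
(30, 22) + (6, 7). λ = (7 - 22)/(6 - 30) ≡ 16/7 mod 31. 7⁻¹ ≡ 9 (mod 31) since 7·9 = 63 ≡ 1, so λ ≡ 20.
  x = λ² - 30 - 6 = 400 - 36 ≡ 23; y = λ·(30 - 23) - 22 ≡ 25. → (23, 25)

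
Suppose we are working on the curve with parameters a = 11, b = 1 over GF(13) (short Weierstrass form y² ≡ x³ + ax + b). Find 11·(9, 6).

Write G = (9, 6).
Double-and-add on 11 = (1011)₂. Start with G = (9, 6) for the leading 1-bit.
double: tangent at (9, 6): λ = (3·9² + 11)/(2·6) ≡ 7/12. 12⁻¹ ≡ 12 (mod 13) since 12·12 = 144 ≡ 1, so λ ≡ 7·12 ≡ 6.
  x = λ² - 9 - 9 = 36 - 18 ≡ 5; y = λ·(9 - 5) - 6 ≡ 5. → (5, 5)
double: tangent at (5, 5): λ = (3·5² + 11)/(2·5) ≡ 8/10. 10⁻¹ ≡ 4 (mod 13), so λ ≡ 8·4 ≡ 6.
  x = λ² - 5 - 5 = 36 - 10 ≡ 0; y = λ·(5 - 0) - 5 ≡ 12. → (0, 12)
add G: (0, 12) + (9, 6). λ = (6 - 12)/(9 - 0) ≡ 7/9 mod 13. 9⁻¹ ≡ 3 (mod 13), so λ ≡ 8.
  x = λ² - 0 - 9 = 64 - 9 ≡ 3; y = λ·(0 - 3) - 12 ≡ 3. → (3, 3)
double: tangent at (3, 3): λ = (3·3² + 11)/(2·3) ≡ 12/6. 6⁻¹ ≡ 11 (mod 13), so λ ≡ 12·11 ≡ 2.
  x = λ² - 3 - 3 = 4 - 6 ≡ 11; y = λ·(3 - 11) - 3 ≡ 7. → (11, 7)
add G: (11, 7) + (9, 6). λ = (6 - 7)/(9 - 11) ≡ 12/11 mod 13. 11⁻¹ ≡ 6 (mod 13), so λ ≡ 7.
  x = λ² - 11 - 9 = 49 - 20 ≡ 3; y = λ·(11 - 3) - 7 ≡ 10. → (3, 10)

(3, 10)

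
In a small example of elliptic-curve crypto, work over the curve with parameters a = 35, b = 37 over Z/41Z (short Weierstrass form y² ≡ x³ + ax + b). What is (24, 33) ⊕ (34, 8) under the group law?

(20, 39)

(24, 33) + (34, 8). λ = (8 - 33)/(34 - 24) ≡ 16/10 mod 41. 10⁻¹ ≡ 37 (mod 41), so λ ≡ 18.
  x = λ² - 24 - 34 = 324 - 58 ≡ 20; y = λ·(24 - 20) - 33 ≡ 39. → (20, 39)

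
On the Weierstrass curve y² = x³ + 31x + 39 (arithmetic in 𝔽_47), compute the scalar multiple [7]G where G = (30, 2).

Double-and-add on 7 = (111)₂. Start with G = (30, 2) for the leading 1-bit.
double: tangent at (30, 2): λ = (3·30² + 31)/(2·2) ≡ 5/4. 4⁻¹ ≡ 12 (mod 47), so λ ≡ 5·12 ≡ 13.
  x = λ² - 30 - 30 = 169 - 60 ≡ 15; y = λ·(30 - 15) - 2 ≡ 5. → (15, 5)
add G: (15, 5) + (30, 2). λ = (2 - 5)/(30 - 15) ≡ 44/15 mod 47. 15⁻¹ ≡ 22 (mod 47), so λ ≡ 28.
  x = λ² - 15 - 30 = 784 - 45 ≡ 34; y = λ·(15 - 34) - 5 ≡ 27. → (34, 27)
double: tangent at (34, 27): λ = (3·34² + 31)/(2·27) ≡ 21/7. 7⁻¹ ≡ 27 (mod 47) since 7·27 = 189 ≡ 1, so λ ≡ 21·27 ≡ 3.
  x = λ² - 34 - 34 = 9 - 68 ≡ 35; y = λ·(34 - 35) - 27 ≡ 17. → (35, 17)
add G: (35, 17) + (30, 2). λ = (2 - 17)/(30 - 35) ≡ 32/42 mod 47. 42⁻¹ ≡ 28 (mod 47), so λ ≡ 3.
  x = λ² - 35 - 30 = 9 - 65 ≡ 38; y = λ·(35 - 38) - 17 ≡ 21. → (38, 21)

(38, 21)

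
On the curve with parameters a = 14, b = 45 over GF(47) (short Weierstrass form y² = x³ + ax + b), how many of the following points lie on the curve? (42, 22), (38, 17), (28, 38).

0

(42, 22): 22² ≡ 14, rhs ≡ 38 → off.
(38, 17): 17² ≡ 7, rhs ≡ 36 → off.
(28, 38): 38² ≡ 34, rhs ≡ 17 → off.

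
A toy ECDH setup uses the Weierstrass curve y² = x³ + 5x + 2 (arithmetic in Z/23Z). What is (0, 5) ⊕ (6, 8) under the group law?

(0, 5) + (6, 8). λ = (8 - 5)/(6 - 0) ≡ 3/6 mod 23. 6⁻¹ ≡ 4 (mod 23), so λ ≡ 12.
  x = λ² - 0 - 6 = 144 - 6 ≡ 0; y = λ·(0 - 0) - 5 ≡ 18. → (0, 18)

(0, 18)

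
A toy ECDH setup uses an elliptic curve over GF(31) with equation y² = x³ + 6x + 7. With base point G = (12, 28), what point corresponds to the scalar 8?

Repeated addition: build up to 8G.
2G: tangent at (12, 28): λ = (3·12² + 6)/(2·28) ≡ 4/25. 25⁻¹ ≡ 5 (mod 31), so λ ≡ 4·5 ≡ 20.
  x = λ² - 12 - 12 = 400 - 24 ≡ 4; y = λ·(12 - 4) - 28 ≡ 8. → (4, 8)
3G: (4, 8) + (12, 28). λ = (28 - 8)/(12 - 4) ≡ 20/8 mod 31. 8⁻¹ ≡ 4 (mod 31), so λ ≡ 18.
  x = λ² - 4 - 12 = 324 - 16 ≡ 29; y = λ·(4 - 29) - 8 ≡ 7. → (29, 7)
4G: (29, 7) + (12, 28). λ = (28 - 7)/(12 - 29) ≡ 21/14 mod 31. 14⁻¹ ≡ 20 (mod 31), so λ ≡ 17.
  x = λ² - 29 - 12 = 289 - 41 ≡ 0; y = λ·(29 - 0) - 7 ≡ 21. → (0, 21)
5G: (0, 21) + (12, 28). λ = (28 - 21)/(12 - 0) ≡ 7/12 mod 31. 12⁻¹ ≡ 13 (mod 31), so λ ≡ 29.
  x = λ² - 0 - 12 = 841 - 12 ≡ 23; y = λ·(0 - 23) - 21 ≡ 25. → (23, 25)
6G: (23, 25) + (12, 28). λ = (28 - 25)/(12 - 23) ≡ 3/20 mod 31. 20⁻¹ ≡ 14 (mod 31), so λ ≡ 11.
  x = λ² - 23 - 12 = 121 - 35 ≡ 24; y = λ·(23 - 24) - 25 ≡ 26. → (24, 26)
7G: (24, 26) + (12, 28). λ = (28 - 26)/(12 - 24) ≡ 2/19 mod 31. 19⁻¹ ≡ 18 (mod 31) since 19·18 = 342 ≡ 1, so λ ≡ 5.
  x = λ² - 24 - 12 = 25 - 36 ≡ 20; y = λ·(24 - 20) - 26 ≡ 25. → (20, 25)
8G: (20, 25) + (12, 28). λ = (28 - 25)/(12 - 20) ≡ 3/23 mod 31. 23⁻¹ ≡ 27 (mod 31), so λ ≡ 19.
  x = λ² - 20 - 12 = 361 - 32 ≡ 19; y = λ·(20 - 19) - 25 ≡ 25. → (19, 25)

(19, 25)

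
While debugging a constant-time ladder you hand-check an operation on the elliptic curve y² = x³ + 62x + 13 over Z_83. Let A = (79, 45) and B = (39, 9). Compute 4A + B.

(55, 48)

First 4A:
Double-and-add on 4 = (100)₂. Start with A = (79, 45) for the leading 1-bit.
double: tangent at (79, 45): λ = (3·79² + 62)/(2·45) ≡ 27/7. 7⁻¹ ≡ 12 (mod 83) since 7·12 = 84 ≡ 1, so λ ≡ 27·12 ≡ 75.
  x = λ² - 79 - 79 = 5625 - 158 ≡ 72; y = λ·(79 - 72) - 45 ≡ 65. → (72, 65)
double: tangent at (72, 65): λ = (3·72² + 62)/(2·65) ≡ 10/47. 47⁻¹ ≡ 53 (mod 83) since 47·53 = 2491 ≡ 1, so λ ≡ 10·53 ≡ 32.
  x = λ² - 72 - 72 = 1024 - 144 ≡ 50; y = λ·(72 - 50) - 65 ≡ 58. → (50, 58)
4A = (50, 58).
Finally 4A + B:
(50, 58) + (39, 9). λ = (9 - 58)/(39 - 50) ≡ 34/72 mod 83. 72⁻¹ ≡ 15 (mod 83) since 72·15 = 1080 ≡ 1, so λ ≡ 12.
  x = λ² - 50 - 39 = 144 - 89 ≡ 55; y = λ·(50 - 55) - 58 ≡ 48. → (55, 48)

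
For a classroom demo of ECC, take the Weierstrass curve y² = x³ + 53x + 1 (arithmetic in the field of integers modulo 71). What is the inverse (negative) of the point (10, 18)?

(10, 53)

-(10, 18) = (10, -18 mod 71) = (10, 53).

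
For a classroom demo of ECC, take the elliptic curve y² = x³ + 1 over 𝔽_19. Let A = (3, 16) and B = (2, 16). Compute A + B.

(3, 16) + (2, 16). λ = (16 - 16)/(2 - 3) ≡ 0/18 mod 19. 18⁻¹ ≡ 18 (mod 19) since 18·18 = 324 ≡ 1, so λ ≡ 0.
  x = λ² - 3 - 2 = 0 - 5 ≡ 14; y = λ·(3 - 14) - 16 ≡ 3. → (14, 3)

(14, 3)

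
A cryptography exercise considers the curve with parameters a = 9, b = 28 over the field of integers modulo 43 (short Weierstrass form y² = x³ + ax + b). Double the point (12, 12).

tangent at (12, 12): λ = (3·12² + 9)/(2·12) ≡ 11/24. 24⁻¹ ≡ 9 (mod 43), so λ ≡ 11·9 ≡ 13.
  x = λ² - 12 - 12 = 169 - 24 ≡ 16; y = λ·(12 - 16) - 12 ≡ 22. → (16, 22)

(16, 22)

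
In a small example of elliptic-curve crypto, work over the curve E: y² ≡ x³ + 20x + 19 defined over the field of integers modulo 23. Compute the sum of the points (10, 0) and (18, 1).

(10, 0) + (18, 1). λ = (1 - 0)/(18 - 10) ≡ 1/8 mod 23. 8⁻¹ ≡ 3 (mod 23), so λ ≡ 3.
  x = λ² - 10 - 18 = 9 - 28 ≡ 4; y = λ·(10 - 4) - 0 ≡ 18. → (4, 18)

(4, 18)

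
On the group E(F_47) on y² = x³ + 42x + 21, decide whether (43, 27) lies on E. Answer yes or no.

y² = 27² ≡ 24; x³ + 42x + 21 = 81334 ≡ 24 (mod 47). 24 = 24.

yes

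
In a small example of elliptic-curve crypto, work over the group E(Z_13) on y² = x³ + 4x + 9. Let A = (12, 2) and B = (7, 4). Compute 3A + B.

First 3A:
Repeated addition: build up to 3A.
2A: tangent at (12, 2): λ = (3·12² + 4)/(2·2) ≡ 7/4. 4⁻¹ ≡ 10 (mod 13) since 4·10 = 40 ≡ 1, so λ ≡ 7·10 ≡ 5.
  x = λ² - 12 - 12 = 25 - 24 ≡ 1; y = λ·(12 - 1) - 2 ≡ 1. → (1, 1)
3A: (1, 1) + (12, 2). λ = (2 - 1)/(12 - 1) ≡ 1/11 mod 13. 11⁻¹ ≡ 6 (mod 13), so λ ≡ 6.
  x = λ² - 1 - 12 = 36 - 13 ≡ 10; y = λ·(1 - 10) - 1 ≡ 10. → (10, 10)
3A = (10, 10).
Finally 3A + B:
(10, 10) + (7, 4). λ = (4 - 10)/(7 - 10) ≡ 7/10 mod 13. 10⁻¹ ≡ 4 (mod 13), so λ ≡ 2.
  x = λ² - 10 - 7 = 4 - 17 ≡ 0; y = λ·(10 - 0) - 10 ≡ 10. → (0, 10)

(0, 10)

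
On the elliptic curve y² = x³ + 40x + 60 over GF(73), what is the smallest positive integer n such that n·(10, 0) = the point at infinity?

2P: (10, 0) + (10, 0): same x and y₁ ≡ -y₂, so the sum is the point at infinity.
2P = the point at infinity, so the order is 2.

2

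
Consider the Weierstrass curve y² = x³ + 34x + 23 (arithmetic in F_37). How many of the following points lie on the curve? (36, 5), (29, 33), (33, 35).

(36, 5): 5² ≡ 25, rhs ≡ 25 → on.
(29, 33): 33² ≡ 16, rhs ≡ 16 → on.
(33, 35): 35² ≡ 4, rhs ≡ 8 → off.

2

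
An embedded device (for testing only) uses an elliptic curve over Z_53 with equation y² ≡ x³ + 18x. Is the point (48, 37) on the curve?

y² = 37² ≡ 44; x³ + 18x + 0 = 111456 ≡ 50 (mod 53). 44 ≠ 50.

no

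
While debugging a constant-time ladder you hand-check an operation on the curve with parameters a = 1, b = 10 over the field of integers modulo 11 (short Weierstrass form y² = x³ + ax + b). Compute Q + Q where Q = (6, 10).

tangent at (6, 10): λ = (3·6² + 1)/(2·10) ≡ 10/9. 9⁻¹ ≡ 5 (mod 11), so λ ≡ 10·5 ≡ 6.
  x = λ² - 6 - 6 = 36 - 12 ≡ 2; y = λ·(6 - 2) - 10 ≡ 3. → (2, 3)

(2, 3)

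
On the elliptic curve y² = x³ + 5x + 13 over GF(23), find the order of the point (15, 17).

2P: tangent at (15, 17): λ = (3·15² + 5)/(2·17) ≡ 13/11. 11⁻¹ ≡ 21 (mod 23) since 11·21 = 231 ≡ 1, so λ ≡ 13·21 ≡ 20.
  x = λ² - 15 - 15 = 400 - 30 ≡ 2; y = λ·(15 - 2) - 17 ≡ 13. → (2, 13)
3P: (2, 13) + (15, 17). λ = (17 - 13)/(15 - 2) ≡ 4/13 mod 23. 13⁻¹ ≡ 16 (mod 23), so λ ≡ 18.
  x = λ² - 2 - 15 = 324 - 17 ≡ 8; y = λ·(2 - 8) - 13 ≡ 17. → (8, 17)
4P: (8, 17) + (15, 17). λ = (17 - 17)/(15 - 8) ≡ 0/7 mod 23. 7⁻¹ ≡ 10 (mod 23) since 7·10 = 70 ≡ 1, so λ ≡ 0.
  x = λ² - 8 - 15 = 0 - 23 ≡ 0; y = λ·(8 - 0) - 17 ≡ 6. → (0, 6)
5P: (0, 6) + (15, 17). λ = (17 - 6)/(15 - 0) ≡ 11/15 mod 23. 15⁻¹ ≡ 20 (mod 23), so λ ≡ 13.
  x = λ² - 0 - 15 = 169 - 15 ≡ 16; y = λ·(0 - 16) - 6 ≡ 16. → (16, 16)
6P: (16, 16) + (15, 17). λ = (17 - 16)/(15 - 16) ≡ 1/22 mod 23. 22⁻¹ ≡ 22 (mod 23), so λ ≡ 22.
  x = λ² - 16 - 15 = 484 - 31 ≡ 16; y = λ·(16 - 16) - 16 ≡ 7. → (16, 7)
7P: (16, 7) + (15, 17). λ = (17 - 7)/(15 - 16) ≡ 10/22 mod 23. 22⁻¹ ≡ 22 (mod 23), so λ ≡ 13.
  x = λ² - 16 - 15 = 169 - 31 ≡ 0; y = λ·(16 - 0) - 7 ≡ 17. → (0, 17)
8P: (0, 17) + (15, 17). λ = (17 - 17)/(15 - 0) ≡ 0/15 mod 23. 15⁻¹ ≡ 20 (mod 23), so λ ≡ 0.
  x = λ² - 0 - 15 = 0 - 15 ≡ 8; y = λ·(0 - 8) - 17 ≡ 6. → (8, 6)
9P: (8, 6) + (15, 17). λ = (17 - 6)/(15 - 8) ≡ 11/7 mod 23. 7⁻¹ ≡ 10 (mod 23) since 7·10 = 70 ≡ 1, so λ ≡ 18.
  x = λ² - 8 - 15 = 324 - 23 ≡ 2; y = λ·(8 - 2) - 6 ≡ 10. → (2, 10)
10P: (2, 10) + (15, 17). λ = (17 - 10)/(15 - 2) ≡ 7/13 mod 23. 13⁻¹ ≡ 16 (mod 23), so λ ≡ 20.
  x = λ² - 2 - 15 = 400 - 17 ≡ 15; y = λ·(2 - 15) - 10 ≡ 6. → (15, 6)
11P: (15, 6) + (15, 17): same x and y₁ ≡ -y₂, so the sum is 𝒪.
11P = 𝒪, so the order is 11.

11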